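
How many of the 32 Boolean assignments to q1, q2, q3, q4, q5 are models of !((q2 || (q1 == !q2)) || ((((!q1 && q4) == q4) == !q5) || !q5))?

4

Initial set: {!((q2 || (q1 == !q2)) || ((((!q1 && q4) == q4) == !q5) || !q5))}.
!((q2 || (q1 == !q2)) || ((((!q1 && q4) == q4) == !q5) || !q5)): α-rule — add !(q2 || (q1 == !q2)), !((((!q1 && q4) == q4) == !q5) || !q5).
!(q2 || (q1 == !q2)): α-rule — add !q2, !(q1 == !q2).
!((((!q1 && q4) == q4) == !q5) || !q5): α-rule — add !(((!q1 && q4) == q4) == !q5), !!q5.
!(q1 == !q2): β-rule — branch into q1, !!q2  //  !q1, !q2.
  branch 1 (add q1, !!q2):
    × closes — contains both q2 and !q2.
  branch 2 (add !q1, !q2):
    !(((!q1 && q4) == q4) == !q5): β-rule — branch into ((!q1 && q4) == q4), !!q5  //  !((!q1 && q4) == q4), !q5.
      branch 2.1 (add ((!q1 && q4) == q4), !!q5):
        ((!q1 && q4) == q4): β-rule — branch into (!q1 && q4), q4  //  !(!q1 && q4), !q4.
          branch 2.1.1 (add (!q1 && q4), q4):
            (!q1 && q4): α-rule — add !q1, q4.
            ○ open, literals {q1=F, q2=F, q4=T, q5=T}.
          branch 2.1.2 (add !(!q1 && q4), !q4):
            !(!q1 && q4): β-rule — branch into !!q1  //  !q4.
              branch 2.1.2.1 (add !!q1):
                × closes — contains both q1 and !q1.
              branch 2.1.2.2 (add !q4):
                ○ open, literals {q1=F, q2=F, q4=F, q5=T}.
      branch 2.2 (add !((!q1 && q4) == q4), !q5):
        × closes — contains both q5 and !q5.
3 branches closed, 2 open.
Each open branch fixes some atoms; the unmentioned ones are free. Counting distinct full assignments: branch {q1=F, q2=F, q4=T, q5=T} (q3) contributes 2 new; branch {q1=F, q2=F, q4=F, q5=T} (q3) contributes 2 new. Total: 4.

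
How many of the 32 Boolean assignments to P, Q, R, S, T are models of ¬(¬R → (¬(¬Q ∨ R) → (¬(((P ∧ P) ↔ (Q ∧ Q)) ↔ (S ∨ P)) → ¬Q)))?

2

Initial set: {¬(¬R → (¬(¬Q ∨ R) → (¬(((P ∧ P) ↔ (Q ∧ Q)) ↔ (S ∨ P)) → ¬Q)))}.
¬(¬R → (¬(¬Q ∨ R) → (¬(((P ∧ P) ↔ (Q ∧ Q)) ↔ (S ∨ P)) → ¬Q))): α-rule — add ¬R, ¬(¬(¬Q ∨ R) → (¬(((P ∧ P) ↔ (Q ∧ Q)) ↔ (S ∨ P)) → ¬Q)).
¬(¬(¬Q ∨ R) → (¬(((P ∧ P) ↔ (Q ∧ Q)) ↔ (S ∨ P)) → ¬Q)): α-rule — add ¬(¬Q ∨ R), ¬(¬(((P ∧ P) ↔ (Q ∧ Q)) ↔ (S ∨ P)) → ¬Q).
¬(¬Q ∨ R): α-rule — add ¬¬Q, ¬R.
¬(¬(((P ∧ P) ↔ (Q ∧ Q)) ↔ (S ∨ P)) → ¬Q): α-rule — add ¬(((P ∧ P) ↔ (Q ∧ Q)) ↔ (S ∨ P)), ¬¬Q.
¬(((P ∧ P) ↔ (Q ∧ Q)) ↔ (S ∨ P)): β-rule — branch into ((P ∧ P) ↔ (Q ∧ Q)), ¬(S ∨ P)  //  ¬((P ∧ P) ↔ (Q ∧ Q)), (S ∨ P).
  branch 1 (add ((P ∧ P) ↔ (Q ∧ Q)), ¬(S ∨ P)):
    ¬(S ∨ P): α-rule — add ¬S, ¬P.
    ((P ∧ P) ↔ (Q ∧ Q)): β-rule — branch into (P ∧ P), (Q ∧ Q)  //  ¬(P ∧ P), ¬(Q ∧ Q).
      branch 1.1 (add (P ∧ P), (Q ∧ Q)):
        (P ∧ P): α-rule — add P, P.
        × closes — contains both P and ¬P.
      branch 1.2 (add ¬(P ∧ P), ¬(Q ∧ Q)):
        ¬(P ∧ P): β-rule — branch into ¬P  //  ¬P.
          branch 1.2.1 (add ¬P):
            ¬(Q ∧ Q): β-rule — branch into ¬Q  //  ¬Q.
              branch 1.2.1.1 (add ¬Q):
                × closes — contains both Q and ¬Q.
              branch 1.2.1.2 (add ¬Q):
                × closes — contains both Q and ¬Q.
          branch 1.2.2 (add ¬P):
            ¬(Q ∧ Q): β-rule — branch into ¬Q  //  ¬Q.
              branch 1.2.2.1 (add ¬Q):
                × closes — contains both Q and ¬Q.
              branch 1.2.2.2 (add ¬Q):
                × closes — contains both Q and ¬Q.
  branch 2 (add ¬((P ∧ P) ↔ (Q ∧ Q)), (S ∨ P)):
    ¬((P ∧ P) ↔ (Q ∧ Q)): β-rule — branch into (P ∧ P), ¬(Q ∧ Q)  //  ¬(P ∧ P), (Q ∧ Q).
      branch 2.1 (add (P ∧ P), ¬(Q ∧ Q)):
        (P ∧ P): α-rule — add P, P.
        (S ∨ P): β-rule — branch into S  //  P.
          branch 2.1.1 (add S):
            ¬(Q ∧ Q): β-rule — branch into ¬Q  //  ¬Q.
              branch 2.1.1.1 (add ¬Q):
                × closes — contains both Q and ¬Q.
              branch 2.1.1.2 (add ¬Q):
                × closes — contains both Q and ¬Q.
          branch 2.1.2 (add P):
            ¬(Q ∧ Q): β-rule — branch into ¬Q  //  ¬Q.
              branch 2.1.2.1 (add ¬Q):
                × closes — contains both Q and ¬Q.
              branch 2.1.2.2 (add ¬Q):
                × closes — contains both Q and ¬Q.
      branch 2.2 (add ¬(P ∧ P), (Q ∧ Q)):
        (Q ∧ Q): α-rule — add Q, Q.
        (S ∨ P): β-rule — branch into S  //  P.
          branch 2.2.1 (add S):
            ¬(P ∧ P): β-rule — branch into ¬P  //  ¬P.
              branch 2.2.1.1 (add ¬P):
                ○ open, literals {P=false, Q=true, R=false, S=true}.
              branch 2.2.1.2 (add ¬P):
                ○ open, literals {P=false, Q=true, R=false, S=true}.
          branch 2.2.2 (add P):
            ¬(P ∧ P): β-rule — branch into ¬P  //  ¬P.
              branch 2.2.2.1 (add ¬P):
                × closes — contains both P and ¬P.
              branch 2.2.2.2 (add ¬P):
                × closes — contains both P and ¬P.
11 branches closed, 2 open.
Each open branch fixes some atoms; the unmentioned ones are free. Counting distinct full assignments: branch {P=false, Q=true, R=false, S=true} (T) contributes 2 new; branch {P=false, Q=true, R=false, S=true} (T) contributes 0 new. Total: 2.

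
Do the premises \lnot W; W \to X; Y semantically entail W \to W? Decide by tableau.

Initial set: {\lnot W; (W \to X); Y; \lnot (W \to W)}.
\lnot (W \to W): α-rule — add W, \lnot W.
× closes — contains both W and \lnot W.
All 1 branch closes.
Every branch closed, so the premises entail the conclusion.

Yes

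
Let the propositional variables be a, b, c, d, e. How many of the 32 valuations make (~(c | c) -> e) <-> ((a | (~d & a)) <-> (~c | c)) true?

Initial set: {((~(c | c) -> e) <-> ((a | (~d & a)) <-> (~c | c)))}.
((~(c | c) -> e) <-> ((a | (~d & a)) <-> (~c | c))): β-rule — branch into (~(c | c) -> e), ((a | (~d & a)) <-> (~c | c))  //  ~(~(c | c) -> e), ~((a | (~d & a)) <-> (~c | c)).
  branch 1 (add (~(c | c) -> e), ((a | (~d & a)) <-> (~c | c))):
    (~(c | c) -> e): β-rule — branch into ~~(c | c)  //  e.
      branch 1.1 (add ~~(c | c)):
        ((a | (~d & a)) <-> (~c | c)): β-rule — branch into (a | (~d & a)), (~c | c)  //  ~(a | (~d & a)), ~(~c | c).
          branch 1.1.1 (add (a | (~d & a)), (~c | c)):
            ~~(c | c): β-rule — branch into c  //  c.
              branch 1.1.1.1 (add c):
                (a | (~d & a)): β-rule — branch into a  //  (~d & a).
                  branch 1.1.1.1.1 (add a):
                    (~c | c): β-rule — branch into ~c  //  c.
                      branch 1.1.1.1.1.1 (add ~c):
                        × closes — contains both c and ~c.
                      branch 1.1.1.1.1.2 (add c):
                        ○ open, literals {a=true, c=true}.
                  branch 1.1.1.1.2 (add (~d & a)):
                    (~d & a): α-rule — add ~d, a.
                    (~c | c): β-rule — branch into ~c  //  c.
                      branch 1.1.1.1.2.1 (add ~c):
                        × closes — contains both c and ~c.
                      branch 1.1.1.1.2.2 (add c):
                        ○ open, literals {a=true, c=true, d=false}.
              branch 1.1.1.2 (add c):
                (a | (~d & a)): β-rule — branch into a  //  (~d & a).
                  branch 1.1.1.2.1 (add a):
                    (~c | c): β-rule — branch into ~c  //  c.
                      branch 1.1.1.2.1.1 (add ~c):
                        × closes — contains both c and ~c.
                      branch 1.1.1.2.1.2 (add c):
                        ○ open, literals {a=true, c=true}.
                  branch 1.1.1.2.2 (add (~d & a)):
                    (~d & a): α-rule — add ~d, a.
                    (~c | c): β-rule — branch into ~c  //  c.
                      branch 1.1.1.2.2.1 (add ~c):
                        × closes — contains both c and ~c.
                      branch 1.1.1.2.2.2 (add c):
                        ○ open, literals {a=true, c=true, d=false}.
          branch 1.1.2 (add ~(a | (~d & a)), ~(~c | c)):
            ~(a | (~d & a)): α-rule — add ~a, ~(~d & a).
            ~(~c | c): α-rule — add ~~c, ~c.
            × closes — contains both c and ~c.
      branch 1.2 (add e):
        ((a | (~d & a)) <-> (~c | c)): β-rule — branch into (a | (~d & a)), (~c | c)  //  ~(a | (~d & a)), ~(~c | c).
          branch 1.2.1 (add (a | (~d & a)), (~c | c)):
            (a | (~d & a)): β-rule — branch into a  //  (~d & a).
              branch 1.2.1.1 (add a):
                (~c | c): β-rule — branch into ~c  //  c.
                  branch 1.2.1.1.1 (add ~c):
                    ○ open, literals {a=true, c=false, e=true}.
                  branch 1.2.1.1.2 (add c):
                    ○ open, literals {a=true, c=true, e=true}.
              branch 1.2.1.2 (add (~d & a)):
                (~d & a): α-rule — add ~d, a.
                (~c | c): β-rule — branch into ~c  //  c.
                  branch 1.2.1.2.1 (add ~c):
                    ○ open, literals {a=true, c=false, d=false, e=true}.
                  branch 1.2.1.2.2 (add c):
                    ○ open, literals {a=true, c=true, d=false, e=true}.
          branch 1.2.2 (add ~(a | (~d & a)), ~(~c | c)):
            ~(a | (~d & a)): α-rule — add ~a, ~(~d & a).
            ~(~c | c): α-rule — add ~~c, ~c.
            × closes — contains both c and ~c.
  branch 2 (add ~(~(c | c) -> e), ~((a | (~d & a)) <-> (~c | c))):
    ~(~(c | c) -> e): α-rule — add ~(c | c), ~e.
    ~(c | c): α-rule — add ~c, ~c.
    ~((a | (~d & a)) <-> (~c | c)): β-rule — branch into (a | (~d & a)), ~(~c | c)  //  ~(a | (~d & a)), (~c | c).
      branch 2.1 (add (a | (~d & a)), ~(~c | c)):
        ~(~c | c): α-rule — add ~~c, ~c.
        × closes — contains both c and ~c.
      branch 2.2 (add ~(a | (~d & a)), (~c | c)):
        ~(a | (~d & a)): α-rule — add ~a, ~(~d & a).
        (~c | c): β-rule — branch into ~c  //  c.
          branch 2.2.1 (add ~c):
            ~(~d & a): β-rule — branch into ~~d  //  ~a.
              branch 2.2.1.1 (add ~~d):
                ○ open, literals {a=false, c=false, d=true, e=false}.
              branch 2.2.1.2 (add ~a):
                ○ open, literals {a=false, c=false, e=false}.
          branch 2.2.2 (add c):
            × closes — contains both c and ~c.
8 branches closed, 10 open.
Each open branch fixes some atoms; the unmentioned ones are free. Counting distinct full assignments: branch {a=true, c=true} (b, d, e) contributes 8 new; branch {a=true, c=true, d=false} (b, e) contributes 0 new; branch {a=true, c=true} (b, d, e) contributes 0 new; branch {a=true, c=true, d=false} (b, e) contributes 0 new; branch {a=true, c=false, e=true} (b, d) contributes 4 new; branch {a=true, c=true, e=true} (b, d) contributes 0 new; branch {a=true, c=false, d=false, e=true} (b) contributes 0 new; branch {a=true, c=true, d=false, e=true} (b) contributes 0 new; branch {a=false, c=false, d=true, e=false} (b) contributes 2 new; branch {a=false, c=false, e=false} (b, d) contributes 2 new. Total: 16.

16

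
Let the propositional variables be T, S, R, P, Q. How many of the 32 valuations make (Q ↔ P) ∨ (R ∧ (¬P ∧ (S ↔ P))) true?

Initial set: {((Q ↔ P) ∨ (R ∧ (¬P ∧ (S ↔ P))))}.
((Q ↔ P) ∨ (R ∧ (¬P ∧ (S ↔ P)))): β-rule — branch into (Q ↔ P)  //  (R ∧ (¬P ∧ (S ↔ P))).
  branch 1 (add (Q ↔ P)):
    (Q ↔ P): β-rule — branch into Q, P  //  ¬Q, ¬P.
      branch 1.1 (add Q, P):
        ○ open, literals {P=true, Q=true}.
      branch 1.2 (add ¬Q, ¬P):
        ○ open, literals {P=false, Q=false}.
  branch 2 (add (R ∧ (¬P ∧ (S ↔ P)))):
    (R ∧ (¬P ∧ (S ↔ P))): α-rule — add R, (¬P ∧ (S ↔ P)).
    (¬P ∧ (S ↔ P)): α-rule — add ¬P, (S ↔ P).
    (S ↔ P): β-rule — branch into S, P  //  ¬S, ¬P.
      branch 2.1 (add S, P):
        × closes — contains both P and ¬P.
      branch 2.2 (add ¬S, ¬P):
        ○ open, literals {P=false, R=true, S=false}.
1 branch closed, 3 open.
Each open branch fixes some atoms; the unmentioned ones are free. Counting distinct full assignments: branch {P=true, Q=true} (T, S, R) contributes 8 new; branch {P=false, Q=false} (T, S, R) contributes 8 new; branch {P=false, R=true, S=false} (T, Q) contributes 2 new. Total: 18.

18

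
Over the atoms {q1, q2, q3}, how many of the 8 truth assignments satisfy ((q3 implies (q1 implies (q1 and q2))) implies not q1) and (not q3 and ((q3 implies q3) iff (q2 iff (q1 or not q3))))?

Initial set: {(((q3 implies (q1 implies (q1 and q2))) implies not q1) and (not q3 and ((q3 implies q3) iff (q2 iff (q1 or not q3)))))}.
(((q3 implies (q1 implies (q1 and q2))) implies not q1) and (not q3 and ((q3 implies q3) iff (q2 iff (q1 or not q3))))): α-rule — add ((q3 implies (q1 implies (q1 and q2))) implies not q1), (not q3 and ((q3 implies q3) iff (q2 iff (q1 or not q3)))).
(not q3 and ((q3 implies q3) iff (q2 iff (q1 or not q3)))): α-rule — add not q3, ((q3 implies q3) iff (q2 iff (q1 or not q3))).
((q3 implies (q1 implies (q1 and q2))) implies not q1): β-rule — branch into not (q3 implies (q1 implies (q1 and q2)))  //  not q1.
  branch 1 (add not (q3 implies (q1 implies (q1 and q2)))):
    not (q3 implies (q1 implies (q1 and q2))): α-rule — add q3, not (q1 implies (q1 and q2)).
    × closes — contains both q3 and not q3.
  branch 2 (add not q1):
    ((q3 implies q3) iff (q2 iff (q1 or not q3))): β-rule — branch into (q3 implies q3), (q2 iff (q1 or not q3))  //  not (q3 implies q3), not (q2 iff (q1 or not q3)).
      branch 2.1 (add (q3 implies q3), (q2 iff (q1 or not q3))):
        (q3 implies q3): β-rule — branch into not q3  //  q3.
          branch 2.1.1 (add not q3):
            (q2 iff (q1 or not q3)): β-rule — branch into q2, (q1 or not q3)  //  not q2, not (q1 or not q3).
              branch 2.1.1.1 (add q2, (q1 or not q3)):
                (q1 or not q3): β-rule — branch into q1  //  not q3.
                  branch 2.1.1.1.1 (add q1):
                    × closes — contains both q1 and not q1.
                  branch 2.1.1.1.2 (add not q3):
                    ○ open, literals {q1=F, q2=T, q3=F}.
              branch 2.1.1.2 (add not q2, not (q1 or not q3)):
                not (q1 or not q3): α-rule — add not q1, not not q3.
                × closes — contains both q3 and not q3.
          branch 2.1.2 (add q3):
            × closes — contains both q3 and not q3.
      branch 2.2 (add not (q3 implies q3), not (q2 iff (q1 or not q3))):
        not (q3 implies q3): α-rule — add q3, not q3.
        × closes — contains both q3 and not q3.
5 branches closed, 1 open.
Each open branch fixes some atoms; the unmentioned ones are free. Counting distinct full assignments: branch {q1=F, q2=T, q3=F} (none free) contributes 1 new. Total: 1.

1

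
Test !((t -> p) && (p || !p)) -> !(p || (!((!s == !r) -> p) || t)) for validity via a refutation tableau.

Assume the negation and expand:
Initial set: {!(!((t -> p) && (p || !p)) -> !(p || (!((!s == !r) -> p) || t)))}.
!(!((t -> p) && (p || !p)) -> !(p || (!((!s == !r) -> p) || t))): α-rule — add !((t -> p) && (p || !p)), !!(p || (!((!s == !r) -> p) || t)).
!((t -> p) && (p || !p)): β-rule — branch into !(t -> p)  //  !(p || !p).
  branch 1 (add !(t -> p)):
    !(t -> p): α-rule — add t, !p.
    !!(p || (!((!s == !r) -> p) || t)): β-rule — branch into p  //  (!((!s == !r) -> p) || t).
      branch 1.1 (add p):
        × closes — contains both p and !p.
      branch 1.2 (add (!((!s == !r) -> p) || t)):
        (!((!s == !r) -> p) || t): β-rule — branch into !((!s == !r) -> p)  //  t.
          branch 1.2.1 (add !((!s == !r) -> p)):
            !((!s == !r) -> p): α-rule — add (!s == !r), !p.
            (!s == !r): β-rule — branch into !s, !r  //  !!s, !!r.
              branch 1.2.1.1 (add !s, !r):
                ○ open, literals {p=false, r=false, s=false, t=true}.
              branch 1.2.1.2 (add !!s, !!r):
                ○ open, literals {p=false, r=true, s=true, t=true}.
          branch 1.2.2 (add t):
            ○ open, literals {p=false, t=true}.
  branch 2 (add !(p || !p)):
    !(p || !p): α-rule — add !p, !!p.
    × closes — contains both p and !p.
2 branches closed, 3 open.
An open branch gives a countermodel: p=false, r=false, s=false, t=true (unmentioned atoms arbitrary); under it the original formula is false.

Not valid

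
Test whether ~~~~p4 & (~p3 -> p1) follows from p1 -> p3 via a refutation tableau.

Initial set: {(p1 -> p3); ~(~~~~p4 & (~p3 -> p1))}.
(p1 -> p3): β-rule — branch into ~p1  //  p3.
  branch 1 (add ~p1):
    ~(~~~~p4 & (~p3 -> p1)): β-rule — branch into ~~~~~p4  //  ~(~p3 -> p1).
      branch 1.1 (add ~~~~~p4):
        ~~~~~p4: drop double negation, giving ~~~p4.
        ~~~p4: drop double negation, giving ~p4.
        ○ open, literals {p1=false, p4=false}.
      branch 1.2 (add ~(~p3 -> p1)):
        ~(~p3 -> p1): α-rule — add ~p3, ~p1.
        ○ open, literals {p1=false, p3=false}.
  branch 2 (add p3):
    ~(~~~~p4 & (~p3 -> p1)): β-rule — branch into ~~~~~p4  //  ~(~p3 -> p1).
      branch 2.1 (add ~~~~~p4):
        ~~~~~p4: drop double negation, giving ~~~p4.
        ~~~p4: drop double negation, giving ~p4.
        ○ open, literals {p3=true, p4=false}.
      branch 2.2 (add ~(~p3 -> p1)):
        ~(~p3 -> p1): α-rule — add ~p3, ~p1.
        × closes — contains both p3 and ~p3.
1 branch closed, 3 open.
An open branch gives a countermodel: p1=false, p4=false (unmentioned atoms arbitrary); the premises hold there but the conclusion fails.

No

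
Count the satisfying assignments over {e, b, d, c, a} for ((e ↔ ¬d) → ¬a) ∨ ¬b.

28

Initial set: {(((e ↔ ¬d) → ¬a) ∨ ¬b)}.
(((e ↔ ¬d) → ¬a) ∨ ¬b): β-rule — branch into ((e ↔ ¬d) → ¬a)  //  ¬b.
  branch 1 (add ((e ↔ ¬d) → ¬a)):
    ((e ↔ ¬d) → ¬a): β-rule — branch into ¬(e ↔ ¬d)  //  ¬a.
      branch 1.1 (add ¬(e ↔ ¬d)):
        ¬(e ↔ ¬d): β-rule — branch into e, ¬¬d  //  ¬e, ¬d.
          branch 1.1.1 (add e, ¬¬d):
            ○ open, literals {d=true, e=true}.
          branch 1.1.2 (add ¬e, ¬d):
            ○ open, literals {d=false, e=false}.
      branch 1.2 (add ¬a):
        ○ open, literals {a=false}.
  branch 2 (add ¬b):
    ○ open, literals {b=false}.
0 branches closed, 4 open.
Each open branch fixes some atoms; the unmentioned ones are free. Counting distinct full assignments: branch {d=true, e=true} (b, c, a) contributes 8 new; branch {d=false, e=false} (b, c, a) contributes 8 new; branch {a=false} (e, b, d, c) contributes 8 new; branch {b=false} (e, d, c, a) contributes 4 new. Total: 28.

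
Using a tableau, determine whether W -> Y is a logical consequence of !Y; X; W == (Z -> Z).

No

Initial set: {!Y; X; (W == (Z -> Z)); !(W -> Y)}.
!(W -> Y): α-rule — add W, !Y.
(W == (Z -> Z)): β-rule — branch into W, (Z -> Z)  //  !W, !(Z -> Z).
  branch 1 (add W, (Z -> Z)):
    (Z -> Z): β-rule — branch into !Z  //  Z.
      branch 1.1 (add !Z):
        ○ open, literals {W=1, X=1, Y=0, Z=0}.
      branch 1.2 (add Z):
        ○ open, literals {W=1, X=1, Y=0, Z=1}.
  branch 2 (add !W, !(Z -> Z)):
    × closes — contains both W and !W.
1 branch closed, 2 open.
An open branch gives a countermodel: W=1, X=1, Y=0, Z=0 (unmentioned atoms arbitrary); the premises hold there but the conclusion fails.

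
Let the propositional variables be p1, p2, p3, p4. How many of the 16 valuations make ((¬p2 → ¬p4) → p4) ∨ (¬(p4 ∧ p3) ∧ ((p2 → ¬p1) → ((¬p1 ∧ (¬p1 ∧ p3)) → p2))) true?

15

Initial set: {(((¬p2 → ¬p4) → p4) ∨ (¬(p4 ∧ p3) ∧ ((p2 → ¬p1) → ((¬p1 ∧ (¬p1 ∧ p3)) → p2))))}.
(((¬p2 → ¬p4) → p4) ∨ (¬(p4 ∧ p3) ∧ ((p2 → ¬p1) → ((¬p1 ∧ (¬p1 ∧ p3)) → p2)))): β-rule — branch into ((¬p2 → ¬p4) → p4)  //  (¬(p4 ∧ p3) ∧ ((p2 → ¬p1) → ((¬p1 ∧ (¬p1 ∧ p3)) → p2))).
  branch 1 (add ((¬p2 → ¬p4) → p4)):
    ((¬p2 → ¬p4) → p4): β-rule — branch into ¬(¬p2 → ¬p4)  //  p4.
      branch 1.1 (add ¬(¬p2 → ¬p4)):
        ¬(¬p2 → ¬p4): α-rule — add ¬p2, ¬¬p4.
        ○ open, literals {p2=false, p4=true}.
      branch 1.2 (add p4):
        ○ open, literals {p4=true}.
  branch 2 (add (¬(p4 ∧ p3) ∧ ((p2 → ¬p1) → ((¬p1 ∧ (¬p1 ∧ p3)) → p2)))):
    (¬(p4 ∧ p3) ∧ ((p2 → ¬p1) → ((¬p1 ∧ (¬p1 ∧ p3)) → p2))): α-rule — add ¬(p4 ∧ p3), ((p2 → ¬p1) → ((¬p1 ∧ (¬p1 ∧ p3)) → p2)).
    ¬(p4 ∧ p3): β-rule — branch into ¬p4  //  ¬p3.
      branch 2.1 (add ¬p4):
        ((p2 → ¬p1) → ((¬p1 ∧ (¬p1 ∧ p3)) → p2)): β-rule — branch into ¬(p2 → ¬p1)  //  ((¬p1 ∧ (¬p1 ∧ p3)) → p2).
          branch 2.1.1 (add ¬(p2 → ¬p1)):
            ¬(p2 → ¬p1): α-rule — add p2, ¬¬p1.
            ○ open, literals {p1=true, p2=true, p4=false}.
          branch 2.1.2 (add ((¬p1 ∧ (¬p1 ∧ p3)) → p2)):
            ((¬p1 ∧ (¬p1 ∧ p3)) → p2): β-rule — branch into ¬(¬p1 ∧ (¬p1 ∧ p3))  //  p2.
              branch 2.1.2.1 (add ¬(¬p1 ∧ (¬p1 ∧ p3))):
                ¬(¬p1 ∧ (¬p1 ∧ p3)): β-rule — branch into ¬¬p1  //  ¬(¬p1 ∧ p3).
                  branch 2.1.2.1.1 (add ¬¬p1):
                    ○ open, literals {p1=true, p4=false}.
                  branch 2.1.2.1.2 (add ¬(¬p1 ∧ p3)):
                    ¬(¬p1 ∧ p3): β-rule — branch into ¬¬p1  //  ¬p3.
                      branch 2.1.2.1.2.1 (add ¬¬p1):
                        ○ open, literals {p1=true, p4=false}.
                      branch 2.1.2.1.2.2 (add ¬p3):
                        ○ open, literals {p3=false, p4=false}.
              branch 2.1.2.2 (add p2):
                ○ open, literals {p2=true, p4=false}.
      branch 2.2 (add ¬p3):
        ((p2 → ¬p1) → ((¬p1 ∧ (¬p1 ∧ p3)) → p2)): β-rule — branch into ¬(p2 → ¬p1)  //  ((¬p1 ∧ (¬p1 ∧ p3)) → p2).
          branch 2.2.1 (add ¬(p2 → ¬p1)):
            ¬(p2 → ¬p1): α-rule — add p2, ¬¬p1.
            ○ open, literals {p1=true, p2=true, p3=false}.
          branch 2.2.2 (add ((¬p1 ∧ (¬p1 ∧ p3)) → p2)):
            ((¬p1 ∧ (¬p1 ∧ p3)) → p2): β-rule — branch into ¬(¬p1 ∧ (¬p1 ∧ p3))  //  p2.
              branch 2.2.2.1 (add ¬(¬p1 ∧ (¬p1 ∧ p3))):
                ¬(¬p1 ∧ (¬p1 ∧ p3)): β-rule — branch into ¬¬p1  //  ¬(¬p1 ∧ p3).
                  branch 2.2.2.1.1 (add ¬¬p1):
                    ○ open, literals {p1=true, p3=false}.
                  branch 2.2.2.1.2 (add ¬(¬p1 ∧ p3)):
                    ¬(¬p1 ∧ p3): β-rule — branch into ¬¬p1  //  ¬p3.
                      branch 2.2.2.1.2.1 (add ¬¬p1):
                        ○ open, literals {p1=true, p3=false}.
                      branch 2.2.2.1.2.2 (add ¬p3):
                        ○ open, literals {p3=false}.
              branch 2.2.2.2 (add p2):
                ○ open, literals {p2=true, p3=false}.
0 branches closed, 12 open.
Each open branch fixes some atoms; the unmentioned ones are free. Counting distinct full assignments: branch {p2=false, p4=true} (p1, p3) contributes 4 new; branch {p4=true} (p1, p2, p3) contributes 4 new; branch {p1=true, p2=true, p4=false} (p3) contributes 2 new; branch {p1=true, p4=false} (p2, p3) contributes 2 new; branch {p1=true, p4=false} (p2, p3) contributes 0 new; branch {p3=false, p4=false} (p1, p2) contributes 2 new; branch {p2=true, p4=false} (p1, p3) contributes 1 new; branch {p1=true, p2=true, p3=false} (p4) contributes 0 new; branch {p1=true, p3=false} (p2, p4) contributes 0 new; branch {p1=true, p3=false} (p2, p4) contributes 0 new; branch {p3=false} (p1, p2, p4) contributes 0 new; branch {p2=true, p3=false} (p1, p4) contributes 0 new. Total: 15.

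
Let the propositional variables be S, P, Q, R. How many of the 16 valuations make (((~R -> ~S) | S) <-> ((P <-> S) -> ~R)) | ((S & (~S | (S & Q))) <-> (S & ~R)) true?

15

Initial set: {((((~R -> ~S) | S) <-> ((P <-> S) -> ~R)) | ((S & (~S | (S & Q))) <-> (S & ~R)))}.
((((~R -> ~S) | S) <-> ((P <-> S) -> ~R)) | ((S & (~S | (S & Q))) <-> (S & ~R))): β-rule — branch into (((~R -> ~S) | S) <-> ((P <-> S) -> ~R))  //  ((S & (~S | (S & Q))) <-> (S & ~R)).
  branch 1 (add (((~R -> ~S) | S) <-> ((P <-> S) -> ~R))):
    (((~R -> ~S) | S) <-> ((P <-> S) -> ~R)): β-rule — branch into ((~R -> ~S) | S), ((P <-> S) -> ~R)  //  ~((~R -> ~S) | S), ~((P <-> S) -> ~R).
      branch 1.1 (add ((~R -> ~S) | S), ((P <-> S) -> ~R)):
        ((~R -> ~S) | S): β-rule — branch into (~R -> ~S)  //  S.
          branch 1.1.1 (add (~R -> ~S)):
            ((P <-> S) -> ~R): β-rule — branch into ~(P <-> S)  //  ~R.
              branch 1.1.1.1 (add ~(P <-> S)):
                (~R -> ~S): β-rule — branch into ~~R  //  ~S.
                  branch 1.1.1.1.1 (add ~~R):
                    ~(P <-> S): β-rule — branch into P, ~S  //  ~P, S.
                      branch 1.1.1.1.1.1 (add P, ~S):
                        ○ open, literals {P=true, R=true, S=false}.
                      branch 1.1.1.1.1.2 (add ~P, S):
                        ○ open, literals {P=false, R=true, S=true}.
                  branch 1.1.1.1.2 (add ~S):
                    ~(P <-> S): β-rule — branch into P, ~S  //  ~P, S.
                      branch 1.1.1.1.2.1 (add P, ~S):
                        ○ open, literals {P=true, S=false}.
                      branch 1.1.1.1.2.2 (add ~P, S):
                        × closes — contains both S and ~S.
              branch 1.1.1.2 (add ~R):
                (~R -> ~S): β-rule — branch into ~~R  //  ~S.
                  branch 1.1.1.2.1 (add ~~R):
                    × closes — contains both R and ~R.
                  branch 1.1.1.2.2 (add ~S):
                    ○ open, literals {R=false, S=false}.
          branch 1.1.2 (add S):
            ((P <-> S) -> ~R): β-rule — branch into ~(P <-> S)  //  ~R.
              branch 1.1.2.1 (add ~(P <-> S)):
                ~(P <-> S): β-rule — branch into P, ~S  //  ~P, S.
                  branch 1.1.2.1.1 (add P, ~S):
                    × closes — contains both S and ~S.
                  branch 1.1.2.1.2 (add ~P, S):
                    ○ open, literals {P=false, S=true}.
              branch 1.1.2.2 (add ~R):
                ○ open, literals {R=false, S=true}.
      branch 1.2 (add ~((~R -> ~S) | S), ~((P <-> S) -> ~R)):
        ~((~R -> ~S) | S): α-rule — add ~(~R -> ~S), ~S.
        ~((P <-> S) -> ~R): α-rule — add (P <-> S), ~~R.
        ~(~R -> ~S): α-rule — add ~R, ~~S.
        × closes — contains both R and ~R.
  branch 2 (add ((S & (~S | (S & Q))) <-> (S & ~R))):
    ((S & (~S | (S & Q))) <-> (S & ~R)): β-rule — branch into (S & (~S | (S & Q))), (S & ~R)  //  ~(S & (~S | (S & Q))), ~(S & ~R).
      branch 2.1 (add (S & (~S | (S & Q))), (S & ~R)):
        (S & (~S | (S & Q))): α-rule — add S, (~S | (S & Q)).
        (S & ~R): α-rule — add S, ~R.
        (~S | (S & Q)): β-rule — branch into ~S  //  (S & Q).
          branch 2.1.1 (add ~S):
            × closes — contains both S and ~S.
          branch 2.1.2 (add (S & Q)):
            (S & Q): α-rule — add S, Q.
            ○ open, literals {Q=true, R=false, S=true}.
      branch 2.2 (add ~(S & (~S | (S & Q))), ~(S & ~R)):
        ~(S & (~S | (S & Q))): β-rule — branch into ~S  //  ~(~S | (S & Q)).
          branch 2.2.1 (add ~S):
            ~(S & ~R): β-rule — branch into ~S  //  ~~R.
              branch 2.2.1.1 (add ~S):
                ○ open, literals {S=false}.
              branch 2.2.1.2 (add ~~R):
                ○ open, literals {R=true, S=false}.
          branch 2.2.2 (add ~(~S | (S & Q))):
            ~(~S | (S & Q)): α-rule — add ~~S, ~(S & Q).
            ~(S & ~R): β-rule — branch into ~S  //  ~~R.
              branch 2.2.2.1 (add ~S):
                × closes — contains both S and ~S.
              branch 2.2.2.2 (add ~~R):
                ~(S & Q): β-rule — branch into ~S  //  ~Q.
                  branch 2.2.2.2.1 (add ~S):
                    × closes — contains both S and ~S.
                  branch 2.2.2.2.2 (add ~Q):
                    ○ open, literals {Q=false, R=true, S=true}.
7 branches closed, 10 open.
Each open branch fixes some atoms; the unmentioned ones are free. Counting distinct full assignments: branch {P=true, R=true, S=false} (Q) contributes 2 new; branch {P=false, R=true, S=true} (Q) contributes 2 new; branch {P=true, S=false} (Q, R) contributes 2 new; branch {R=false, S=false} (P, Q) contributes 2 new; branch {P=false, S=true} (Q, R) contributes 2 new; branch {R=false, S=true} (P, Q) contributes 2 new; branch {Q=true, R=false, S=true} (P) contributes 0 new; branch {S=false} (P, Q, R) contributes 2 new; branch {R=true, S=false} (P, Q) contributes 0 new; branch {Q=false, R=true, S=true} (P) contributes 1 new. Total: 15.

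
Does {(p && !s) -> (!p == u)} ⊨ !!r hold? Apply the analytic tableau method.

No

Initial set: {T ((p && !s) -> (!p == u)); F !!r}.
F !!r: drop double negation, giving F r.
T ((p && !s) -> (!p == u)): β-rule — branch into F (p && !s)  //  T (!p == u).
  branch 1 (add F (p && !s)):
    F (p && !s): β-rule — branch into F p  //  F !s.
      branch 1.1 (add F p):
        ○ open, literals {p=F, r=F}.
      branch 1.2 (add F !s):
        ○ open, literals {r=F, s=T}.
  branch 2 (add T (!p == u)):
    T (!p == u): β-rule — branch into T !p, T u  //  F !p, F u.
      branch 2.1 (add T !p, T u):
        ○ open, literals {p=F, r=F, u=T}.
      branch 2.2 (add F !p, F u):
        ○ open, literals {p=T, r=F, u=F}.
0 branches closed, 4 open.
An open branch gives a countermodel: p=F, r=F (unmentioned atoms arbitrary); the premises hold there but the conclusion fails.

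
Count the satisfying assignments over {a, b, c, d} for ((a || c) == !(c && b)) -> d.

12

Initial set: {(((a || c) == !(c && b)) -> d)}.
(((a || c) == !(c && b)) -> d): β-rule — branch into !((a || c) == !(c && b))  //  d.
  branch 1 (add !((a || c) == !(c && b))):
    !((a || c) == !(c && b)): β-rule — branch into (a || c), !!(c && b)  //  !(a || c), !(c && b).
      branch 1.1 (add (a || c), !!(c && b)):
        !!(c && b): α-rule — add c, b.
        (a || c): β-rule — branch into a  //  c.
          branch 1.1.1 (add a):
            ○ open, literals {a=1, b=1, c=1}.
          branch 1.1.2 (add c):
            ○ open, literals {b=1, c=1}.
      branch 1.2 (add !(a || c), !(c && b)):
        !(a || c): α-rule — add !a, !c.
        !(c && b): β-rule — branch into !c  //  !b.
          branch 1.2.1 (add !c):
            ○ open, literals {a=0, c=0}.
          branch 1.2.2 (add !b):
            ○ open, literals {a=0, b=0, c=0}.
  branch 2 (add d):
    ○ open, literals {d=1}.
0 branches closed, 5 open.
Each open branch fixes some atoms; the unmentioned ones are free. Counting distinct full assignments: branch {a=1, b=1, c=1} (d) contributes 2 new; branch {b=1, c=1} (a, d) contributes 2 new; branch {a=0, c=0} (b, d) contributes 4 new; branch {a=0, b=0, c=0} (d) contributes 0 new; branch {d=1} (a, b, c) contributes 4 new. Total: 12.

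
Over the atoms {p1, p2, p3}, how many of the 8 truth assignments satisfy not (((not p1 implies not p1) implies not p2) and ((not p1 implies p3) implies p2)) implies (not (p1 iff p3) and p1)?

3

Initial set: {(not (((not p1 implies not p1) implies not p2) and ((not p1 implies p3) implies p2)) implies (not (p1 iff p3) and p1))}.
(not (((not p1 implies not p1) implies not p2) and ((not p1 implies p3) implies p2)) implies (not (p1 iff p3) and p1)): β-rule — branch into not not (((not p1 implies not p1) implies not p2) and ((not p1 implies p3) implies p2))  //  (not (p1 iff p3) and p1).
  branch 1 (add not not (((not p1 implies not p1) implies not p2) and ((not p1 implies p3) implies p2))):
    not not (((not p1 implies not p1) implies not p2) and ((not p1 implies p3) implies p2)): α-rule — add ((not p1 implies not p1) implies not p2), ((not p1 implies p3) implies p2).
    ((not p1 implies not p1) implies not p2): β-rule — branch into not (not p1 implies not p1)  //  not p2.
      branch 1.1 (add not (not p1 implies not p1)):
        not (not p1 implies not p1): α-rule — add not p1, not not p1.
        × closes — contains both p1 and not p1.
      branch 1.2 (add not p2):
        ((not p1 implies p3) implies p2): β-rule — branch into not (not p1 implies p3)  //  p2.
          branch 1.2.1 (add not (not p1 implies p3)):
            not (not p1 implies p3): α-rule — add not p1, not p3.
            ○ open, literals {p1=false, p2=false, p3=false}.
          branch 1.2.2 (add p2):
            × closes — contains both p2 and not p2.
  branch 2 (add (not (p1 iff p3) and p1)):
    (not (p1 iff p3) and p1): α-rule — add not (p1 iff p3), p1.
    not (p1 iff p3): β-rule — branch into p1, not p3  //  not p1, p3.
      branch 2.1 (add p1, not p3):
        ○ open, literals {p1=true, p3=false}.
      branch 2.2 (add not p1, p3):
        × closes — contains both p1 and not p1.
3 branches closed, 2 open.
Each open branch fixes some atoms; the unmentioned ones are free. Counting distinct full assignments: branch {p1=false, p2=false, p3=false} (none free) contributes 1 new; branch {p1=true, p3=false} (p2) contributes 2 new. Total: 3.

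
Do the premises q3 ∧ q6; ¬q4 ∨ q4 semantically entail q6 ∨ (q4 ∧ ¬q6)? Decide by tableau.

Yes

Initial set: {(q3 ∧ q6); (¬q4 ∨ q4); ¬(q6 ∨ (q4 ∧ ¬q6))}.
(q3 ∧ q6): α-rule — add q3, q6.
¬(q6 ∨ (q4 ∧ ¬q6)): α-rule — add ¬q6, ¬(q4 ∧ ¬q6).
× closes — contains both q6 and ¬q6.
All 1 branch closes.
Every branch closed, so the premises entail the conclusion.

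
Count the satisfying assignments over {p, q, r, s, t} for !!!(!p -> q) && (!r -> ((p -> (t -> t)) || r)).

8

Initial set: {(!!!(!p -> q) && (!r -> ((p -> (t -> t)) || r)))}.
(!!!(!p -> q) && (!r -> ((p -> (t -> t)) || r))): α-rule — add !!!(!p -> q), (!r -> ((p -> (t -> t)) || r)).
!!!(!p -> q): drop double negation, giving !(!p -> q).
!(!p -> q): α-rule — add !p, !q.
(!r -> ((p -> (t -> t)) || r)): β-rule — branch into !!r  //  ((p -> (t -> t)) || r).
  branch 1 (add !!r):
    ○ open, literals {p=F, q=F, r=T}.
  branch 2 (add ((p -> (t -> t)) || r)):
    ((p -> (t -> t)) || r): β-rule — branch into (p -> (t -> t))  //  r.
      branch 2.1 (add (p -> (t -> t))):
        (p -> (t -> t)): β-rule — branch into !p  //  (t -> t).
          branch 2.1.1 (add !p):
            ○ open, literals {p=F, q=F}.
          branch 2.1.2 (add (t -> t)):
            (t -> t): β-rule — branch into !t  //  t.
              branch 2.1.2.1 (add !t):
                ○ open, literals {p=F, q=F, t=F}.
              branch 2.1.2.2 (add t):
                ○ open, literals {p=F, q=F, t=T}.
      branch 2.2 (add r):
        ○ open, literals {p=F, q=F, r=T}.
0 branches closed, 5 open.
Each open branch fixes some atoms; the unmentioned ones are free. Counting distinct full assignments: branch {p=F, q=F, r=T} (s, t) contributes 4 new; branch {p=F, q=F} (r, s, t) contributes 4 new; branch {p=F, q=F, t=F} (r, s) contributes 0 new; branch {p=F, q=F, t=T} (r, s) contributes 0 new; branch {p=F, q=F, r=T} (s, t) contributes 0 new. Total: 8.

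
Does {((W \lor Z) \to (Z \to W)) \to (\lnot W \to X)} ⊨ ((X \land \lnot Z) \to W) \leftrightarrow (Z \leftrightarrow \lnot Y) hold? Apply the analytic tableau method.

Initial set: {T (((W \lor Z) \to (Z \to W)) \to (\lnot W \to X)); F (((X \land \lnot Z) \to W) \leftrightarrow (Z \leftrightarrow \lnot Y))}.
T (((W \lor Z) \to (Z \to W)) \to (\lnot W \to X)): β-rule — branch into F ((W \lor Z) \to (Z \to W))  //  T (\lnot W \to X).
  branch 1 (add F ((W \lor Z) \to (Z \to W))):
    F ((W \lor Z) \to (Z \to W)): α-rule — add T (W \lor Z), F (Z \to W).
    F (Z \to W): α-rule — add T Z, F W.
    F (((X \land \lnot Z) \to W) \leftrightarrow (Z \leftrightarrow \lnot Y)): β-rule — branch into T ((X \land \lnot Z) \to W), F (Z \leftrightarrow \lnot Y)  //  F ((X \land \lnot Z) \to W), T (Z \leftrightarrow \lnot Y).
      branch 1.1 (add T ((X \land \lnot Z) \to W), F (Z \leftrightarrow \lnot Y)):
        T (W \lor Z): β-rule — branch into T W  //  T Z.
          branch 1.1.1 (add T W):
            × closes — contains both W and \lnot W.
          branch 1.1.2 (add T Z):
            T ((X \land \lnot Z) \to W): β-rule — branch into F (X \land \lnot Z)  //  T W.
              branch 1.1.2.1 (add F (X \land \lnot Z)):
                F (Z \leftrightarrow \lnot Y): β-rule — branch into T Z, F \lnot Y  //  F Z, T \lnot Y.
                  branch 1.1.2.1.1 (add T Z, F \lnot Y):
                    F (X \land \lnot Z): β-rule — branch into F X  //  F \lnot Z.
                      branch 1.1.2.1.1.1 (add F X):
                        ○ open, literals {W=F, X=F, Y=T, Z=T}.
                      branch 1.1.2.1.1.2 (add F \lnot Z):
                        ○ open, literals {W=F, Y=T, Z=T}.
                  branch 1.1.2.1.2 (add F Z, T \lnot Y):
                    × closes — contains both Z and \lnot Z.
              branch 1.1.2.2 (add T W):
                × closes — contains both W and \lnot W.
      branch 1.2 (add F ((X \land \lnot Z) \to W), T (Z \leftrightarrow \lnot Y)):
        F ((X \land \lnot Z) \to W): α-rule — add T (X \land \lnot Z), F W.
        T (X \land \lnot Z): α-rule — add T X, T \lnot Z.
        × closes — contains both Z and \lnot Z.
  branch 2 (add T (\lnot W \to X)):
    F (((X \land \lnot Z) \to W) \leftrightarrow (Z \leftrightarrow \lnot Y)): β-rule — branch into T ((X \land \lnot Z) \to W), F (Z \leftrightarrow \lnot Y)  //  F ((X \land \lnot Z) \to W), T (Z \leftrightarrow \lnot Y).
      branch 2.1 (add T ((X \land \lnot Z) \to W), F (Z \leftrightarrow \lnot Y)):
        T (\lnot W \to X): β-rule — branch into F \lnot W  //  T X.
          branch 2.1.1 (add F \lnot W):
            T ((X \land \lnot Z) \to W): β-rule — branch into F (X \land \lnot Z)  //  T W.
              branch 2.1.1.1 (add F (X \land \lnot Z)):
                F (Z \leftrightarrow \lnot Y): β-rule — branch into T Z, F \lnot Y  //  F Z, T \lnot Y.
                  branch 2.1.1.1.1 (add T Z, F \lnot Y):
                    F (X \land \lnot Z): β-rule — branch into F X  //  F \lnot Z.
                      branch 2.1.1.1.1.1 (add F X):
                        ○ open, literals {W=T, X=F, Y=T, Z=T}.
                      branch 2.1.1.1.1.2 (add F \lnot Z):
                        ○ open, literals {W=T, Y=T, Z=T}.
                  branch 2.1.1.1.2 (add F Z, T \lnot Y):
                    F (X \land \lnot Z): β-rule — branch into F X  //  F \lnot Z.
                      branch 2.1.1.1.2.1 (add F X):
                        ○ open, literals {W=T, X=F, Y=F, Z=F}.
                      branch 2.1.1.1.2.2 (add F \lnot Z):
                        × closes — contains both Z and \lnot Z.
              branch 2.1.1.2 (add T W):
                F (Z \leftrightarrow \lnot Y): β-rule — branch into T Z, F \lnot Y  //  F Z, T \lnot Y.
                  branch 2.1.1.2.1 (add T Z, F \lnot Y):
                    ○ open, literals {W=T, Y=T, Z=T}.
                  branch 2.1.1.2.2 (add F Z, T \lnot Y):
                    ○ open, literals {W=T, Y=F, Z=F}.
          branch 2.1.2 (add T X):
            T ((X \land \lnot Z) \to W): β-rule — branch into F (X \land \lnot Z)  //  T W.
              branch 2.1.2.1 (add F (X \land \lnot Z)):
                F (Z \leftrightarrow \lnot Y): β-rule — branch into T Z, F \lnot Y  //  F Z, T \lnot Y.
                  branch 2.1.2.1.1 (add T Z, F \lnot Y):
                    F (X \land \lnot Z): β-rule — branch into F X  //  F \lnot Z.
                      branch 2.1.2.1.1.1 (add F X):
                        × closes — contains both X and \lnot X.
                      branch 2.1.2.1.1.2 (add F \lnot Z):
                        ○ open, literals {X=T, Y=T, Z=T}.
                  branch 2.1.2.1.2 (add F Z, T \lnot Y):
                    F (X \land \lnot Z): β-rule — branch into F X  //  F \lnot Z.
                      branch 2.1.2.1.2.1 (add F X):
                        × closes — contains both X and \lnot X.
                      branch 2.1.2.1.2.2 (add F \lnot Z):
                        × closes — contains both Z and \lnot Z.
              branch 2.1.2.2 (add T W):
                F (Z \leftrightarrow \lnot Y): β-rule — branch into T Z, F \lnot Y  //  F Z, T \lnot Y.
                  branch 2.1.2.2.1 (add T Z, F \lnot Y):
                    ○ open, literals {W=T, X=T, Y=T, Z=T}.
                  branch 2.1.2.2.2 (add F Z, T \lnot Y):
                    ○ open, literals {W=T, X=T, Y=F, Z=F}.
      branch 2.2 (add F ((X \land \lnot Z) \to W), T (Z \leftrightarrow \lnot Y)):
        F ((X \land \lnot Z) \to W): α-rule — add T (X \land \lnot Z), F W.
        T (X \land \lnot Z): α-rule — add T X, T \lnot Z.
        T (\lnot W \to X): β-rule — branch into F \lnot W  //  T X.
          branch 2.2.1 (add F \lnot W):
            × closes — contains both W and \lnot W.
          branch 2.2.2 (add T X):
            T (Z \leftrightarrow \lnot Y): β-rule — branch into T Z, T \lnot Y  //  F Z, F \lnot Y.
              branch 2.2.2.1 (add T Z, T \lnot Y):
                × closes — contains both Z and \lnot Z.
              branch 2.2.2.2 (add F Z, F \lnot Y):
                ○ open, literals {W=F, X=T, Y=T, Z=F}.
10 branches closed, 11 open.
An open branch gives a countermodel: W=F, X=F, Y=T, Z=T (unmentioned atoms arbitrary); the premises hold there but the conclusion fails.

No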